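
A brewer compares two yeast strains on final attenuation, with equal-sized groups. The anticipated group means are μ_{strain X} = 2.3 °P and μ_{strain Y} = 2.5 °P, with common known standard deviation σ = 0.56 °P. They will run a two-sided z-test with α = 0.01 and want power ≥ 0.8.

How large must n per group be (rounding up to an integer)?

Standardized effect: d = |μ_{strain X} − μ_{strain Y}| / σ = |2.3 − 2.5| / 0.56 = 0.3571
Set Φ(δ − 2.576) = 0.8; then δ − 2.576 = Φ⁻¹(0.8) = 0.842, giving δ = 3.417.
(For δ > 0 the lower-tail rejection region contributes negligibly to power, so the one-term inversion is standard.)
δ = d·√(n/2) ⇒ n = 2(δ/d)² = 2 × (3.417 / 0.3571)² = 183.13.
Round up to the next whole unit.

n = 184 per group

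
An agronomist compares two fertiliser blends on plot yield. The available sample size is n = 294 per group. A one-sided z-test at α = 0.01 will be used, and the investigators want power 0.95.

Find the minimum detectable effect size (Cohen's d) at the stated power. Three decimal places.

d ≈ 0.328

Required noncentrality: δ = z_{0.01} + z_{0.05} = 2.326 + 1.645 = 3.971.
δ = d·√(n/2) ⇒ d = δ/√(n/2) = 3.971/√(294/2) = 0.3275.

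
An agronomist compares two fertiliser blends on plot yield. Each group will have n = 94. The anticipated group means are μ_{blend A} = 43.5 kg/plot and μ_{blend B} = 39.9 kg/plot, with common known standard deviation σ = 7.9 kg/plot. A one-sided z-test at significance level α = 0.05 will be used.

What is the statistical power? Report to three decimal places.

Standardized effect: d = |μ_{blend A} − μ_{blend B}| / σ = |43.5 − 39.9| / 7.9 = 0.4557
Noncentrality parameter: λ = d·√(n/2) = 0.4557 × √(94/2) = 3.1241
One-sided α = 0.05 → critical value z_{0.05} = 1.645.
Power = P(Z > 1.645 − λ) = Φ(1.479) = 0.9305.

Power ≈ 0.930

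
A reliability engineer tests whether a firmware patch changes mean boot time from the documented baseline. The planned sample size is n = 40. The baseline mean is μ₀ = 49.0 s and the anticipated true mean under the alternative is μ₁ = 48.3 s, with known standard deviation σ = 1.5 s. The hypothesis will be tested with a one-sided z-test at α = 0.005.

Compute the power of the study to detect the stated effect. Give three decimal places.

Power ≈ 0.646

Standardized effect: d = |μ₁ − μ₀| / σ = |48.3 − 49.0| / 1.5 = 0.4667
Noncentrality parameter: δ = d·√n = 0.4667 × √40 = 2.9515
One-sided α = 0.005 → critical value z_{0.005} = 2.576.
Power = P(Z > 2.576 − δ) = Φ(0.376) = 0.6464.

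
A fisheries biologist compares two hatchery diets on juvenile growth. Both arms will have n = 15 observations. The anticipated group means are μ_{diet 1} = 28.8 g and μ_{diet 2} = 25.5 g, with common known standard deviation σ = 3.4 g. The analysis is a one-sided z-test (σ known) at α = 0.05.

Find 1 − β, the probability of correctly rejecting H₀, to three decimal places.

Power ≈ 0.845

Standardized effect: d = |μ_{diet 1} − μ_{diet 2}| / σ = |28.8 − 25.5| / 3.4 = 0.9706
Noncentrality parameter: δ = d·√(n/2) = 0.9706 × √(15/2) = 2.6581
Critical value for a one-sided test at α = 0.05: z_α = 1.645.
Power = Φ(δ − 1.645) = Φ(1.013) = 0.8445.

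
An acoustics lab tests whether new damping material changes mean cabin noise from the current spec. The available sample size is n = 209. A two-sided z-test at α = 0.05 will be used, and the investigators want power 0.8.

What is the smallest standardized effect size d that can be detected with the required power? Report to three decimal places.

d ≈ 0.194

Need Φ(δ − 1.960) = 0.8, so δ = 1.960 + 0.842 = 2.802.
(The second rejection-region term Φ(−δ − z_{α/2}) is negligible and dropped.)
δ = d·√n ⇒ d = δ/√n = 2.802/√209 = 0.1938.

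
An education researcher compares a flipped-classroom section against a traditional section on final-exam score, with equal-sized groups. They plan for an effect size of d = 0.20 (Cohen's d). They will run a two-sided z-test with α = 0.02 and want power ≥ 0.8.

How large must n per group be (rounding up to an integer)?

n = 502 per group

Set Φ(δ − 2.326) = 0.8; then δ − 2.326 = Φ⁻¹(0.8) = 0.842, giving δ = 3.168.
(Ignoring the negligible lower-tail rejection probability gives the usual closed-form inversion.)
δ = d·√(n/2) ⇒ n = 2(δ/d)² = 2 × (3.168 / 0.20)² = 501.80.
Rounding up, n = 502 per group.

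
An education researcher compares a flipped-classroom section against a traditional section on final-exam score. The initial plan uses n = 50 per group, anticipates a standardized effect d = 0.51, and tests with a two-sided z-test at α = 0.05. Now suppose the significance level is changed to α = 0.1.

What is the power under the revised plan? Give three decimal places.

δ = d·√(n/2) = 0.51 × √(50/2) = 2.5500 (unchanged). New critical value: z_{0.05} = 1.645.
Revised power = Φ(δ − 1.645) + Φ(−δ − 1.645) = Φ(0.905) + Φ(-4.195) = 0.8173 + 0.0000 = 0.8173.

Power ≈ 0.817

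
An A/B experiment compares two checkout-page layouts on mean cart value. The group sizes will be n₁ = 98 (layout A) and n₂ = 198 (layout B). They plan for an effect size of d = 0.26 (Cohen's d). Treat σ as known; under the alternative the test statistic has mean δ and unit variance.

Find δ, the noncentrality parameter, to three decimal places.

The noncentrality parameter scales effect size by the design's sample-size factor: δ = d / √(1/n₁ + 1/n₂) = 0.26 / √(1/98 + 1/198) = 2.1051

δ ≈ 2.105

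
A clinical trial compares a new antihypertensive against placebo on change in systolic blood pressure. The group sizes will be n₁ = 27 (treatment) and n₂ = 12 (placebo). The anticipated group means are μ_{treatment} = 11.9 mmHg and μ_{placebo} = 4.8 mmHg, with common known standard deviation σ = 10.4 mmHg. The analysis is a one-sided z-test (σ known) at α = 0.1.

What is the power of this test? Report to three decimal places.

Power ≈ 0.754

Standardized effect: d = |μ_{treatment} − μ_{placebo}| / σ = |11.9 − 4.8| / 10.4 = 0.6827
Noncentrality parameter: δ = d / √(1/n₁ + 1/n₂) = 0.6827 / √(1/27 + 1/12) = 1.9677
One-sided α = 0.1 → critical value z_{0.1} = 1.282.
Power = Φ(δ − 1.282) = Φ(0.686) = 0.7537.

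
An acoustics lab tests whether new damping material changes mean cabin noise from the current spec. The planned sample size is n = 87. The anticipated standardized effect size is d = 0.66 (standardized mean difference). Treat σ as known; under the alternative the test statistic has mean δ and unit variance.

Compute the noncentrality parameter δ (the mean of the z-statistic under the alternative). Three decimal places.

The noncentrality parameter scales effect size by the design's sample-size factor: δ = d·√n = 0.66 × √87 = 6.1561

δ ≈ 6.156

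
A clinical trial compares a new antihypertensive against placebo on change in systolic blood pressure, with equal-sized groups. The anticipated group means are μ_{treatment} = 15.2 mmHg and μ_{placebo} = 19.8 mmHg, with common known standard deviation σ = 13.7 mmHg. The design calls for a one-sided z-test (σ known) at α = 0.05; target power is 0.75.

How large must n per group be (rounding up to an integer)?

Standardized effect: d = |μ_{treatment} − μ_{placebo}| / σ = |15.2 − 19.8| / 13.7 = 0.3358
Set Φ(δ − 1.645) = 0.75; then δ − 1.645 = Φ⁻¹(0.75) = 0.674, giving δ = 2.319.
δ = d·√(n/2) ⇒ n = 2(δ/d)² = 2 × (2.319 / 0.3358)² = 95.43.
Rounding up, n = 96 per group.

n = 96 per group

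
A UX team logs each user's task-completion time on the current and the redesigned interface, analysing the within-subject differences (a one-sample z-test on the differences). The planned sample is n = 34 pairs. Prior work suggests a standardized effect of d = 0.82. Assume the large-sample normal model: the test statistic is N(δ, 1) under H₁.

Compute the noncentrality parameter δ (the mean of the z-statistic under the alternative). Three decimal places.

δ ≈ 4.781

The noncentrality parameter scales effect size by the design's sample-size factor: δ = d·√n = 0.82 × √34 = 4.7814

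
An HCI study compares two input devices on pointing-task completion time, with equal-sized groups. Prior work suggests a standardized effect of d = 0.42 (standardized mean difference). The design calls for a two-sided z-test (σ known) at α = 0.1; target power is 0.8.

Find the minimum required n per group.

For power 0.8 need Φ(δ − z_{0.05}) = 0.8, so δ = z_{0.05} + z_{0.20} = 1.645 + 0.842 = 2.486.
(Ignoring the negligible lower-tail rejection probability gives the usual closed-form inversion.)
δ = d·√(n/2) ⇒ n = 2(δ/d)² = 2 × (2.486 / 0.42)² = 70.10.
Rounding up, n = 71 per group.

n = 71 per group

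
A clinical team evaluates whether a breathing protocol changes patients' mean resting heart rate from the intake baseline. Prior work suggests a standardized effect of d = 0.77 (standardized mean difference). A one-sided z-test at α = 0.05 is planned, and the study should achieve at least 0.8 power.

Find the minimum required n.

Set Φ(δ − 1.645) = 0.8; then δ − 1.645 = Φ⁻¹(0.8) = 0.842, giving δ = 2.486.
δ = d·√n ⇒ n = (δ/d)² = (2.486 / 0.77)² = 10.43.
Rounding up, n = 11.

n = 11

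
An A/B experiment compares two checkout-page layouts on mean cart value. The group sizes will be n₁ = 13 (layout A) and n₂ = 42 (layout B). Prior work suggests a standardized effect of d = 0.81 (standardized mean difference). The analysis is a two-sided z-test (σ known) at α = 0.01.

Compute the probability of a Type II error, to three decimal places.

Noncentrality parameter: δ = d / √(1/n₁ + 1/n₂) = 0.81 / √(1/13 + 1/42) = 2.5521
Critical value for a two-sided test at α = 0.01: z_{α/2} = 2.576.
Power = Φ(δ − 2.576) + Φ(−δ − 2.576) = Φ(-0.024) + Φ(-5.128) = 0.4905 + 0.0000 = 0.4905.
Type II error: β = 1 − power = 1 − 0.4905 = 0.5095.

β ≈ 0.509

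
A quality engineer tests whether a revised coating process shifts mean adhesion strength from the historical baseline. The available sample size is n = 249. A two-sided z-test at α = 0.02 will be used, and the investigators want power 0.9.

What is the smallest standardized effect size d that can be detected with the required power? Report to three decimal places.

Need Φ(δ − 2.326) = 0.9, so δ = 2.326 + 1.282 = 3.608.
(The second rejection-region term Φ(−δ − z_{α/2}) is negligible and dropped.)
δ = d·√n ⇒ d = δ/√n = 3.608/√249 = 0.2286.

d ≈ 0.229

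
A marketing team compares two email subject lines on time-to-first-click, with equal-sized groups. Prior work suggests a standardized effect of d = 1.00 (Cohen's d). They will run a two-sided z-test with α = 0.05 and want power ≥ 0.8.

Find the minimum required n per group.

Set Φ(δ − 1.960) = 0.8; then δ − 1.960 = Φ⁻¹(0.8) = 0.842, giving δ = 2.802.
(The Φ(−δ − z_{α/2}) term is vanishingly small for δ > 0 and is dropped in the standard sample-size formula.)
δ = d·√(n/2) ⇒ n = 2(δ/d)² = 2 × (2.802 / 1.00)² = 15.70.
Round up to the next whole unit.

n = 16 per group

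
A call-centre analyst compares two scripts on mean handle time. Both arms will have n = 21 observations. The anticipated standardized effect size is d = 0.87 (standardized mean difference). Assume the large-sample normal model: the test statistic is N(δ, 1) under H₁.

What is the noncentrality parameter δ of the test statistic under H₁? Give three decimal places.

δ = d·√(n/2) = 0.87 × √(21/2) = 2.8191

δ ≈ 2.819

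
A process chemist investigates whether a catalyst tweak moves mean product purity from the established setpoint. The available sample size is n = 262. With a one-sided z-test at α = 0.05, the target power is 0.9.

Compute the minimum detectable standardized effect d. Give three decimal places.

d ≈ 0.181

Need Φ(δ − 1.645) = 0.9, so δ = 1.645 + 1.282 = 2.926.
δ = d·√n ⇒ d = δ/√n = 2.926/√262 = 0.1808.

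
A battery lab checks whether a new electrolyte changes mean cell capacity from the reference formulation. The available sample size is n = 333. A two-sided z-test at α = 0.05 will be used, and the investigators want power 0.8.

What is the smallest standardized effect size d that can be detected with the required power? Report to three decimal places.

d ≈ 0.154

Required noncentrality: δ = z_{0.025} + z_{0.20} = 1.960 + 0.842 = 2.802.
(The second rejection-region term Φ(−δ − z_{α/2}) is negligible and dropped.)
δ = d·√n ⇒ d = δ/√n = 2.802/√333 = 0.1535.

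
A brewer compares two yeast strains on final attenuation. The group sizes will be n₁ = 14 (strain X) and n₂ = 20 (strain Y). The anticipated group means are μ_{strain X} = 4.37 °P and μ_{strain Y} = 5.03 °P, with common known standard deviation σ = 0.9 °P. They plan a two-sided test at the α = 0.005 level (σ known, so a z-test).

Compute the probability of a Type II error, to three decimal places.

Standardized effect: d = |μ_{strain X} − μ_{strain Y}| / σ = |4.37 − 5.03| / 0.9 = 0.7333
Noncentrality parameter: δ = d / √(1/n₁ + 1/n₂) = 0.7333 / √(1/14 + 1/20) = 2.1045
Two-sided α = 0.005 → critical value z_{0.0025} = 2.807.
Power = Φ(δ − 2.807) + Φ(−δ − 2.807) = Φ(-0.703) + Φ(-4.911) = 0.2412 + 0.0000 = 0.2412.
Type II error: β = 1 − power = 1 − 0.2412 = 0.7588.

β ≈ 0.759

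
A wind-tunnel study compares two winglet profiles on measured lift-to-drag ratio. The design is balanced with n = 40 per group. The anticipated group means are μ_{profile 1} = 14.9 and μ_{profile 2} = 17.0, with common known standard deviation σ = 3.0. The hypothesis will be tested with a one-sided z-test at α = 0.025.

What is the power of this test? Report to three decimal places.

Standardized effect: d = |μ_{profile 1} − μ_{profile 2}| / σ = |14.9 − 17.0| / 3.0 = 0.7000
Noncentrality parameter: δ = d·√(n/2) = 0.7000 × √(40/2) = 3.1305
Critical value for a one-sided test at α = 0.025: z_α = 1.960.
Power = P(Z > 1.960 − δ) = Φ(1.171) = 0.8791.

Power ≈ 0.879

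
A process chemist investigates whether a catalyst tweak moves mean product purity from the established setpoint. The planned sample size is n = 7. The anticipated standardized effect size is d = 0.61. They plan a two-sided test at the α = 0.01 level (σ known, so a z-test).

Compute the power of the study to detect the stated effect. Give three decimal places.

Noncentrality parameter: δ = d·√n = 0.61 × √7 = 1.6139
Critical value for a two-sided test at α = 0.01: z_{α/2} = 2.576.
Power = Φ(δ − 2.576) + Φ(−δ − 2.576) = Φ(-0.962) + Φ(-4.190) = 0.1680 + 0.0000 = 0.1681.

Power ≈ 0.168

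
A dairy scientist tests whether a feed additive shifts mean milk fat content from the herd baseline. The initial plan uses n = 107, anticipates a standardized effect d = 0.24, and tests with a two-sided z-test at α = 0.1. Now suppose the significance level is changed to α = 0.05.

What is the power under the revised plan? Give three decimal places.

Power ≈ 0.699

δ = d·√n = 0.24 × √107 = 2.4826 (unchanged). New critical value: z_{0.025} = 1.960.
Revised power = Φ(δ − 1.960) + Φ(−δ − 1.960) = Φ(0.523) + Φ(-4.443) = 0.6994 + 0.0000 = 0.6994.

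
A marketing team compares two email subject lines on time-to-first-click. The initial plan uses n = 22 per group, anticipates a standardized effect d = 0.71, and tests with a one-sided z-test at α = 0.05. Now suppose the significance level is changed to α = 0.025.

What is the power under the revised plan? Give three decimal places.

Power ≈ 0.654

δ = d·√(n/2) = 0.71 × √(22/2) = 2.3548 (unchanged). New critical value: z_{0.025} = 1.960.
Revised power = Φ(δ − 1.960) = Φ(0.395) = 0.6535.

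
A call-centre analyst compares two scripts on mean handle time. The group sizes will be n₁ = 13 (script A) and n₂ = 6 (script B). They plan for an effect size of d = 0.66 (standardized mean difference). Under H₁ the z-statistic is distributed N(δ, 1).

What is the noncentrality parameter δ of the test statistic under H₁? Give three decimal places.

The noncentrality parameter scales effect size by the design's sample-size factor: δ = d / √(1/n₁ + 1/n₂) = 0.66 / √(1/13 + 1/6) = 1.3373

δ ≈ 1.337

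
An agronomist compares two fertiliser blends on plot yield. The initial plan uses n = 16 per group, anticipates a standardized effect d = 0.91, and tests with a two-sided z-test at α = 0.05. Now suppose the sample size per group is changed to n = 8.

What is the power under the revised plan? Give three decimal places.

With n = 8 per group: δ = d·√(n/2) = 0.91 × √(8/2) = 1.8200. Critical value z_{0.025} = 1.960.
Revised power = Φ(δ − 1.960) + Φ(−δ − 1.960) = Φ(-0.140) + Φ(-3.780) = 0.4443 + 0.0001 = 0.4444.

Power ≈ 0.444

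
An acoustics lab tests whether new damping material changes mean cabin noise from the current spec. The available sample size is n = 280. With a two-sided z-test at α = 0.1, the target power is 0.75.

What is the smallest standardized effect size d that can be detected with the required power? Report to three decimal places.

d ≈ 0.139

Required noncentrality: δ = z_{0.05} + z_{0.25} = 1.645 + 0.674 = 2.319.
(Lower-tail contribution to power is negligible for δ > 0.)
δ = d·√n ⇒ d = δ/√n = 2.319/√280 = 0.1386.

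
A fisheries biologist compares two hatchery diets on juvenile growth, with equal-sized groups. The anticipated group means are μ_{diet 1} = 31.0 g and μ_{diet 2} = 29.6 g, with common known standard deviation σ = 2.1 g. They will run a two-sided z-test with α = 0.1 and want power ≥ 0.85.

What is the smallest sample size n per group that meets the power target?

Standardized effect: d = |μ_{diet 1} − μ_{diet 2}| / σ = |31.0 − 29.6| / 2.1 = 0.6667
Set Φ(δ − 1.645) = 0.85; then δ − 1.645 = Φ⁻¹(0.85) = 1.036, giving δ = 2.681.
(The Φ(−δ − z_{α/2}) term is vanishingly small for δ > 0 and is dropped in the standard sample-size formula.)
δ = d·√(n/2) ⇒ n = 2(δ/d)² = 2 × (2.681 / 0.6667)² = 32.35.
Round up to the next whole unit.

n = 33 per group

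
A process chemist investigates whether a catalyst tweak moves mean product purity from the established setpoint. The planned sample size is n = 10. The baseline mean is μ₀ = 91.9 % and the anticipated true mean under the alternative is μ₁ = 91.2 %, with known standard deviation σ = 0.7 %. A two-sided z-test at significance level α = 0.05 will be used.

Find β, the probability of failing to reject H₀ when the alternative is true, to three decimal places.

β ≈ 0.115

Standardized effect: d = |μ₁ − μ₀| / σ = |91.2 − 91.9| / 0.7 = 1.0000
Noncentrality parameter: δ = d·√n = 1.0000 × √10 = 3.1623
Two-sided α = 0.05 → critical value z_{0.025} = 1.960.
Power = Φ(δ − 1.960) + Φ(−δ − 1.960) = Φ(1.202) + Φ(-5.122) = 0.8854 + 0.0000 = 0.8854.
Type II error: β = 1 − power = 1 − 0.8854 = 0.1146.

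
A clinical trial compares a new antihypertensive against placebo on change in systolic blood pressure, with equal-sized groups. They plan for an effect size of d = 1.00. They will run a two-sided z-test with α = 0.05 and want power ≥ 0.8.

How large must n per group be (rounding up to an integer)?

For power 0.8 need Φ(δ − z_{0.025}) = 0.8, so δ = z_{0.025} + z_{0.20} = 1.960 + 0.842 = 2.802.
(The Φ(−δ − z_{α/2}) term is vanishingly small for δ > 0 and is dropped in the standard sample-size formula.)
δ = d·√(n/2) ⇒ n = 2(δ/d)² = 2 × (2.802 / 1.00)² = 15.70.
Rounding up, n = 16 per group.

n = 16 per group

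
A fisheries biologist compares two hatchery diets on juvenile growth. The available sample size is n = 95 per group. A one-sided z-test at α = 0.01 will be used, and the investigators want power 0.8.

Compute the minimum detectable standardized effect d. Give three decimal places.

d ≈ 0.460

Need Φ(δ − 2.326) = 0.8, so δ = 2.326 + 0.842 = 3.168.
δ = d·√(n/2) ⇒ d = δ/√(n/2) = 3.168/√(95/2) = 0.4597.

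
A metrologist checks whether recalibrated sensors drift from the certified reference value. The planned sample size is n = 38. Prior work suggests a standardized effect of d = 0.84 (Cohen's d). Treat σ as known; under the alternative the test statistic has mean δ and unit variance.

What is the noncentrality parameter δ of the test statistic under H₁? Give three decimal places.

δ ≈ 5.178

The noncentrality parameter scales effect size by the design's sample-size factor: δ = d·√n = 0.84 × √38 = 5.1781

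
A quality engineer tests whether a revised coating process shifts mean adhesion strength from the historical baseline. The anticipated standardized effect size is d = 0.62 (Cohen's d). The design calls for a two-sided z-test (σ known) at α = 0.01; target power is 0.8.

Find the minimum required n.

Set Φ(δ − 2.576) = 0.8; then δ − 2.576 = Φ⁻¹(0.8) = 0.842, giving δ = 3.417.
(For δ > 0 the lower-tail rejection region contributes negligibly to power, so the one-term inversion is standard.)
δ = d·√n ⇒ n = (δ/d)² = (3.417 / 0.62)² = 30.38.
Rounding up, n = 31.

n = 31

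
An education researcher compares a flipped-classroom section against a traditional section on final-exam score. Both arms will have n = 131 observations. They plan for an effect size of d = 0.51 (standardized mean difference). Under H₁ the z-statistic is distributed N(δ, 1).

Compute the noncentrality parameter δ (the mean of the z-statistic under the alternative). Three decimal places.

δ = d·√(n/2) = 0.51 × √(131/2) = 4.1275

δ ≈ 4.128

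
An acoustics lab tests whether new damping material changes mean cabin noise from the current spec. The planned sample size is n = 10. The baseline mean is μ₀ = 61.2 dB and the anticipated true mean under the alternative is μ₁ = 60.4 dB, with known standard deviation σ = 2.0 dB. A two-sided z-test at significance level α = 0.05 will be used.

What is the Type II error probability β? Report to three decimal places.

β ≈ 0.756

Standardized effect: d = |μ₁ − μ₀| / σ = |60.4 − 61.2| / 2.0 = 0.4000
Noncentrality parameter: δ = d·√n = 0.4000 × √10 = 1.2649
Two-sided α = 0.05 → critical value z_{0.025} = 1.960.
Power = Φ(δ − 1.960) + Φ(−δ − 1.960) = Φ(-0.695) + Φ(-3.225) = 0.2435 + 0.0006 = 0.2441.
Type II error: β = 1 − power = 1 − 0.2441 = 0.7559.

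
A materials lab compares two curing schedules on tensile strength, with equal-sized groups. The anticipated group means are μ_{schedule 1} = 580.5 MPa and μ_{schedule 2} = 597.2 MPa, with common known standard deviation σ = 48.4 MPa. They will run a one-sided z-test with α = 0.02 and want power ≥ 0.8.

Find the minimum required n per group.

n = 141 per group

Standardized effect: d = |μ_{schedule 1} − μ_{schedule 2}| / σ = |580.5 − 597.2| / 48.4 = 0.3450
Set Φ(δ − 2.054) = 0.8; then δ − 2.054 = Φ⁻¹(0.8) = 0.842, giving δ = 2.895.
δ = d·√(n/2) ⇒ n = 2(δ/d)² = 2 × (2.895 / 0.3450)² = 140.83.
Rounding up, n = 141 per group.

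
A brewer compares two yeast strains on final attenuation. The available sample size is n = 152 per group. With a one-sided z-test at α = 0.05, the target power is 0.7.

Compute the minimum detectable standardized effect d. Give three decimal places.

Need Φ(δ − 1.645) = 0.7, so δ = 1.645 + 0.524 = 2.169.
δ = d·√(n/2) ⇒ d = δ/√(n/2) = 2.169/√(152/2) = 0.2488.

d ≈ 0.249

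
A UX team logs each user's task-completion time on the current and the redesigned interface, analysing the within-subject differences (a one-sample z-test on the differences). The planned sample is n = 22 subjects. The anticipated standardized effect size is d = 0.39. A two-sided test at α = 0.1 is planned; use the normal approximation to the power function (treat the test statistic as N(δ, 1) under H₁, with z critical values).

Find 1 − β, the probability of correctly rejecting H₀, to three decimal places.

Power ≈ 0.573

Noncentrality parameter: δ = d·√n = 0.39 × √22 = 1.8293
Two-sided α = 0.1 → critical value z_{0.05} = 1.645.
Power = Φ(δ − 1.645) + Φ(−δ − 1.645) = Φ(0.184) + Φ(-3.474) = 0.5732 + 0.0003 = 0.5734.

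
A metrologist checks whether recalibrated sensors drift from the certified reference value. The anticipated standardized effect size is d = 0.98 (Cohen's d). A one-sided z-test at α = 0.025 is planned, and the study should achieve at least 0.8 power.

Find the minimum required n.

n = 9

Set Φ(δ − 1.960) = 0.8; then δ − 1.960 = Φ⁻¹(0.8) = 0.842, giving δ = 2.802.
δ = d·√n ⇒ n = (δ/d)² = (2.802 / 0.98)² = 8.17.
Round up to the next whole unit.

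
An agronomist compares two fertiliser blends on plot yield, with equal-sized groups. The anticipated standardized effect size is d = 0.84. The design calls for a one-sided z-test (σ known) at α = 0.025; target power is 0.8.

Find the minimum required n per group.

For power 0.8 need Φ(δ − z_{0.025}) = 0.8, so δ = z_{0.025} + z_{0.20} = 1.960 + 0.842 = 2.802.
δ = d·√(n/2) ⇒ n = 2(δ/d)² = 2 × (2.802 / 0.84)² = 22.25.
Rounding up, n = 23 per group.

n = 23 per group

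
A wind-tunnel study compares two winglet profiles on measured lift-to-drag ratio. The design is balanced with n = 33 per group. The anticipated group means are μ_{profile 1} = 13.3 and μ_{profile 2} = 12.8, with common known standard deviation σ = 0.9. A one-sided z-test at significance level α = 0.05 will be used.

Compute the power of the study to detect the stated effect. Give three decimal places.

Standardized effect: d = |μ_{profile 1} − μ_{profile 2}| / σ = |13.3 − 12.8| / 0.9 = 0.5556
Noncentrality parameter: δ = d·√(n/2) = 0.5556 × √(33/2) = 2.2567
One-sided α = 0.05 → critical value z_{0.05} = 1.645.
Power = Φ(δ − 1.645) = Φ(0.612) = 0.7297.

Power ≈ 0.730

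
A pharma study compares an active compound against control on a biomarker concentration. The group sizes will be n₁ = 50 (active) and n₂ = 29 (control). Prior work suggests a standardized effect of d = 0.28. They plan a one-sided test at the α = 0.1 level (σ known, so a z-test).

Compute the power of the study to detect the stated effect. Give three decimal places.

Noncentrality parameter: λ = d / √(1/n₁ + 1/n₂) = 0.28 / √(1/50 + 1/29) = 1.1996
Critical value for a one-sided test at α = 0.1: z_α = 1.282.
Power = Φ(λ − 1.282) = Φ(-0.082) = 0.4673.

Power ≈ 0.467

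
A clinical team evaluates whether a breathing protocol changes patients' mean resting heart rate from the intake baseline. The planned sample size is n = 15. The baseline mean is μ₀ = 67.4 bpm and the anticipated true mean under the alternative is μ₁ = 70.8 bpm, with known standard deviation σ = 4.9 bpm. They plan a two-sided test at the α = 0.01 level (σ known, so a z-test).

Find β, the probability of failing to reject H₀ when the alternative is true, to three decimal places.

Standardized effect: d = |μ₁ − μ₀| / σ = |70.8 − 67.4| / 4.9 = 0.6939
Noncentrality parameter: δ = d·√n = 0.6939 × √15 = 2.6874
Two-sided α = 0.01 → critical value z_{0.005} = 2.576.
Power = Φ(δ − 2.576) + Φ(−δ − 2.576) = Φ(0.112) + Φ(-5.263) = 0.5444 + 0.0000 = 0.5444.
Type II error: β = 1 − power = 1 − 0.5444 = 0.4556.

β ≈ 0.456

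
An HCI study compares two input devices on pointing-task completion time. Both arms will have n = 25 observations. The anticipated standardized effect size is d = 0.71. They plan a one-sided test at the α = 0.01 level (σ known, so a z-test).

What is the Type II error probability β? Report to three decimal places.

Noncentrality parameter: δ = d·√(n/2) = 0.71 × √(25/2) = 2.5102
One-sided α = 0.01 → critical value z_{0.01} = 2.326.
Power = P(Z > 2.326 − δ) = Φ(0.184) = 0.5729.
Type II error: β = 1 − power = 1 − 0.5729 = 0.4271.

β ≈ 0.427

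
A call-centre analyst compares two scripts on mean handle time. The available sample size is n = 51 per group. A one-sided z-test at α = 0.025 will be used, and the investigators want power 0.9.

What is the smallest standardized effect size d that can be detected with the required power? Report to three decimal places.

Required noncentrality: δ = z_{0.025} + z_{0.10} = 1.960 + 1.282 = 3.242.
δ = d·√(n/2) ⇒ d = δ/√(n/2) = 3.242/√(51/2) = 0.6419.

d ≈ 0.642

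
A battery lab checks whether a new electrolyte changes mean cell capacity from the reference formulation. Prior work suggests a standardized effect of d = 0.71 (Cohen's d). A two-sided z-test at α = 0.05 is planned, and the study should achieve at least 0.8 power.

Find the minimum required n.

For power 0.8 need Φ(δ − z_{0.025}) = 0.8, so δ = z_{0.025} + z_{0.20} = 1.960 + 0.842 = 2.802.
(For δ > 0 the lower-tail rejection region contributes negligibly to power, so the one-term inversion is standard.)
δ = d·√n ⇒ n = (δ/d)² = (2.802 / 0.71)² = 15.57.
Rounding up, n = 16.

n = 16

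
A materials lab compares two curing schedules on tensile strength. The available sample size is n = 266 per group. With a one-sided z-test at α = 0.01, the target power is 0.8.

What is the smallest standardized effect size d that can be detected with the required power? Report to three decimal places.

Need Φ(δ − 2.326) = 0.8, so δ = 2.326 + 0.842 = 3.168.
δ = d·√(n/2) ⇒ d = δ/√(n/2) = 3.168/√(266/2) = 0.2747.

d ≈ 0.275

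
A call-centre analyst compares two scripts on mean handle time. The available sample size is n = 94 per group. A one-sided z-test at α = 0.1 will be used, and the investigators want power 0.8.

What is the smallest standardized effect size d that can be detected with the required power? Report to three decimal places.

Need Φ(δ − 1.282) = 0.8, so δ = 1.282 + 0.842 = 2.123.
δ = d·√(n/2) ⇒ d = δ/√(n/2) = 2.123/√(94/2) = 0.3097.

d ≈ 0.310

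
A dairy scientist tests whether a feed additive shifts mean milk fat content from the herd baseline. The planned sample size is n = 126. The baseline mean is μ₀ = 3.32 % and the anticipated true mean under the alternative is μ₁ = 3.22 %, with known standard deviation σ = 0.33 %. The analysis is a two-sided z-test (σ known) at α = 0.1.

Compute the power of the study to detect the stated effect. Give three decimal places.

Standardized effect: d = |μ₁ − μ₀| / σ = |3.22 − 3.32| / 0.33 = 0.3030
Noncentrality parameter: δ = d·√n = 0.3030 × √126 = 3.4015
Two-sided α = 0.1 → critical value z_{0.05} = 1.645.
Power = Φ(δ − 1.645) + Φ(−δ − 1.645) = Φ(1.757) + Φ(-5.046) = 0.9605 + 0.0000 = 0.9605.

Power ≈ 0.961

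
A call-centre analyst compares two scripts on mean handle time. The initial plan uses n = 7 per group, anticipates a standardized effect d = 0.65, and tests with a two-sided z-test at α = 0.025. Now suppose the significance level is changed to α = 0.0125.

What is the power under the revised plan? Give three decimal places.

δ = d·√(n/2) = 0.65 × √(7/2) = 1.2160 (unchanged). New critical value: z_{0.0063} = 2.498.
Revised power = Φ(δ − 2.498) + Φ(−δ − 2.498) = Φ(-1.282) + Φ(-3.714) = 0.1000 + 0.0001 = 0.1001.

Power ≈ 0.100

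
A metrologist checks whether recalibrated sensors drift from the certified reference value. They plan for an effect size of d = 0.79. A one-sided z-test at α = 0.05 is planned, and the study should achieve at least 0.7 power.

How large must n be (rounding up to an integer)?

n = 8

For power 0.7 need Φ(δ − z_{0.05}) = 0.7, so δ = z_{0.05} + z_{0.30} = 1.645 + 0.524 = 2.169.
δ = d·√n ⇒ n = (δ/d)² = (2.169 / 0.79)² = 7.54.
Round up to the next whole unit.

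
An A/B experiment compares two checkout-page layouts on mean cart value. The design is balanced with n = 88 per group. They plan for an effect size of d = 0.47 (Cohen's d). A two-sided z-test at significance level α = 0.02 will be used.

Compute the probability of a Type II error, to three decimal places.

Noncentrality parameter: δ = d·√(n/2) = 0.47 × √(88/2) = 3.1176
Critical value for a two-sided test at α = 0.02: z_{α/2} = 2.326.
Power = Φ(δ − 2.326) + Φ(−δ − 2.326) = Φ(0.791) + Φ(-5.444) = 0.7856 + 0.0000 = 0.7856.
Type II error: β = 1 − power = 1 − 0.7856 = 0.2144.

β ≈ 0.214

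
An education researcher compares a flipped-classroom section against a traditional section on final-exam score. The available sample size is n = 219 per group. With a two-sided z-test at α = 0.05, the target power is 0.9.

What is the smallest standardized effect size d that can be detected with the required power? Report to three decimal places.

d ≈ 0.310

Required noncentrality: δ = z_{0.025} + z_{0.10} = 1.960 + 1.282 = 3.242.
(Lower-tail contribution to power is negligible for δ > 0.)
δ = d·√(n/2) ⇒ d = δ/√(n/2) = 3.242/√(219/2) = 0.3098.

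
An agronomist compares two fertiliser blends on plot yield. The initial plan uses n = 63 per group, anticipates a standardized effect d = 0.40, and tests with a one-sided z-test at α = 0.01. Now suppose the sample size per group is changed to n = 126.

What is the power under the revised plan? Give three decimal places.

With n = 126 per group: δ = d·√(n/2) = 0.40 × √(126/2) = 3.1749. Critical value z_{0.01} = 2.326.
Revised power = P(Z > 2.326 − δ) = Φ(0.849) = 0.8019.

Power ≈ 0.802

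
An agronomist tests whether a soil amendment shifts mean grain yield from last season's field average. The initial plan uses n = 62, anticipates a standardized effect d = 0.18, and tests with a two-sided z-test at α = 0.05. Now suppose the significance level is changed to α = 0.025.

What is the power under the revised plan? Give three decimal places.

δ = d·√n = 0.18 × √62 = 1.4173 (unchanged). New critical value: z_{0.0125} = 2.241.
Revised power = Φ(δ − 2.241) + Φ(−δ − 2.241) = Φ(-0.824) + Φ(-3.659) = 0.2049 + 0.0001 = 0.2051.

Power ≈ 0.205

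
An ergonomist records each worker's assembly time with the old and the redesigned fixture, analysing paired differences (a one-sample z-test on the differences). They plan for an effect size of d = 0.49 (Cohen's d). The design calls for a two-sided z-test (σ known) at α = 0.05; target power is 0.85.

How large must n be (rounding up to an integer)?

n = 38

For power 0.85 need Φ(δ − z_{0.025}) = 0.85, so δ = z_{0.025} + z_{0.15} = 1.960 + 1.036 = 2.996.
(For δ > 0 the lower-tail rejection region contributes negligibly to power, so the one-term inversion is standard.)
δ = d·√n ⇒ n = (δ/d)² = (2.996 / 0.49)² = 37.39.
Rounding up, n = 38.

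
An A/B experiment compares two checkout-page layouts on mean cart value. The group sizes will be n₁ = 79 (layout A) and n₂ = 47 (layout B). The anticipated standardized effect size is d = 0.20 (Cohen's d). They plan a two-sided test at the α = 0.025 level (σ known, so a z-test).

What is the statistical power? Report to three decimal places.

Noncentrality parameter: δ = d / √(1/n₁ + 1/n₂) = 0.20 / √(1/79 + 1/47) = 1.0857
Two-sided α = 0.025 → critical value z_{0.0125} = 2.241.
Power = Φ(δ − 2.241) + Φ(−δ − 2.241) = Φ(-1.156) + Φ(-3.327) = 0.1239 + 0.0004 = 0.1243.

Power ≈ 0.124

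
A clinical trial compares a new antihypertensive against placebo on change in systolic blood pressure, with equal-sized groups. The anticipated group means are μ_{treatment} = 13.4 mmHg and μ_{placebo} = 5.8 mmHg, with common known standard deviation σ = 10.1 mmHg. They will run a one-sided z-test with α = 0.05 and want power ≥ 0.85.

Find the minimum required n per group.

Standardized effect: d = |μ_{treatment} − μ_{placebo}| / σ = |13.4 − 5.8| / 10.1 = 0.7525
For power 0.85 need Φ(δ − z_{0.05}) = 0.85, so δ = z_{0.05} + z_{0.15} = 1.645 + 1.036 = 2.681.
δ = d·√(n/2) ⇒ n = 2(δ/d)² = 2 × (2.681 / 0.7525)² = 25.39.
Round up to the next whole unit.

n = 26 per group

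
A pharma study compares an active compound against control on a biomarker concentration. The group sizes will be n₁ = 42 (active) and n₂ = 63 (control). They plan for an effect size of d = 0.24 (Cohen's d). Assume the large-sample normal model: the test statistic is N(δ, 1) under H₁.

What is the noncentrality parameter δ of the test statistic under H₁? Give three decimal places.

δ ≈ 1.205

The noncentrality parameter scales effect size by the design's sample-size factor: δ = d / √(1/n₁ + 1/n₂) = 0.24 / √(1/42 + 1/63) = 1.2048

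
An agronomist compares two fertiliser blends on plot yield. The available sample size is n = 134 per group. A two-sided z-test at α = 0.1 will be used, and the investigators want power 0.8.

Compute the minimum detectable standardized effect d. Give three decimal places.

Need Φ(δ − 1.645) = 0.8, so δ = 1.645 + 0.842 = 2.486.
(Lower-tail contribution to power is negligible for δ > 0.)
δ = d·√(n/2) ⇒ d = δ/√(n/2) = 2.486/√(134/2) = 0.3038.

d ≈ 0.304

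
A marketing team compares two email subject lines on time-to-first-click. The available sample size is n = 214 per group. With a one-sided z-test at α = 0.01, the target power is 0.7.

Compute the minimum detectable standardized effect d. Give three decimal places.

Required noncentrality: δ = z_{0.01} + z_{0.30} = 2.326 + 0.524 = 2.851.
δ = d·√(n/2) ⇒ d = δ/√(n/2) = 2.851/√(214/2) = 0.2756.

d ≈ 0.276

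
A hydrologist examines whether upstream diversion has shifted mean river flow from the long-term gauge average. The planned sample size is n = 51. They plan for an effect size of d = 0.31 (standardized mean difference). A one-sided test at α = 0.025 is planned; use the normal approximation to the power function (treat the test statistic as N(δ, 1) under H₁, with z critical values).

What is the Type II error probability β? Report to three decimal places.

Noncentrality parameter: δ = d·√n = 0.31 × √51 = 2.2138
One-sided α = 0.025 → critical value z_{0.025} = 1.960.
Power = Φ(δ − 1.960) = Φ(0.254) = 0.6002.
Type II error: β = 1 − power = 1 − 0.6002 = 0.3998.

β ≈ 0.400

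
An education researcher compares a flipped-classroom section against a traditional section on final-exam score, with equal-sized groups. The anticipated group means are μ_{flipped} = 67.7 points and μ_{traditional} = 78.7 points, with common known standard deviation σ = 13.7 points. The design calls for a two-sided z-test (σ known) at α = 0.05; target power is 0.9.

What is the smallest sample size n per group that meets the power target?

n = 33 per group

Standardized effect: d = |μ_{flipped} − μ_{traditional}| / σ = |67.7 − 78.7| / 13.7 = 0.8029
Set Φ(δ − 1.960) = 0.9; then δ − 1.960 = Φ⁻¹(0.9) = 1.282, giving δ = 3.242.
(For δ > 0 the lower-tail rejection region contributes negligibly to power, so the one-term inversion is standard.)
δ = d·√(n/2) ⇒ n = 2(δ/d)² = 2 × (3.242 / 0.8029)² = 32.60.
Rounding up, n = 33 per group.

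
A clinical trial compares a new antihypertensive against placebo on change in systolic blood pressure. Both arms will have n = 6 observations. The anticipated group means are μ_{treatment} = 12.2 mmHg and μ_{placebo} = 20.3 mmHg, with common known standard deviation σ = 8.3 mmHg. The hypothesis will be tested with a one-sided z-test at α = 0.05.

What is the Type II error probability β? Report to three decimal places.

β ≈ 0.482

Standardized effect: d = |μ_{treatment} − μ_{placebo}| / σ = |12.2 − 20.3| / 8.3 = 0.9759
Noncentrality parameter: δ = d·√(n/2) = 0.9759 × √(6/2) = 1.6903
Critical value for a one-sided test at α = 0.05: z_α = 1.645.
Power = P(Z > 1.645 − δ) = Φ(0.045) = 0.5181.
Type II error: β = 1 − power = 1 − 0.5181 = 0.4819.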